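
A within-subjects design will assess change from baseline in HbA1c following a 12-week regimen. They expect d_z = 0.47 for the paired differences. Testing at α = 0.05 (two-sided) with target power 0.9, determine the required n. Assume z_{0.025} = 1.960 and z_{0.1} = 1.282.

n = 48 pairs

For a paired (one-sample on differences) test: n = ((z_{α/2} + z_β) / d)².
z_{α/2} + z_β = 1.960 + 1.282 = 3.242.
n = (3.242 / 0.47)² = 6.898² = 47.58.
Round up.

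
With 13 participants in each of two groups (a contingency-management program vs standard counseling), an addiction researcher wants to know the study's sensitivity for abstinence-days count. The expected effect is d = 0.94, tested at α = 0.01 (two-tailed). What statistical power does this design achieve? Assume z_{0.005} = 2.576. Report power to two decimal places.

For two equal groups, power = Φ(d·√(n/2) − z_{α/2}).
d·√(n/2) = 0.94 × √(13/2) = 0.94 × 2.550 = 2.397.
z_β = 2.397 − 2.576 = -0.179.
Power = Φ(-0.179) = 0.429.

power ≈ 0.43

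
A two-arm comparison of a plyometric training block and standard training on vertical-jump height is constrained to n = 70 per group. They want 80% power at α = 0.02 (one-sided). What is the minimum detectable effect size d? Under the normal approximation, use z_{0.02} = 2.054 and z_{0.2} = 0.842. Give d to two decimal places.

For two independent groups of n = 70 each: d_min = (z_{α} + z_β)·√(2/n).
z-sum = 2.054 + 0.842 = 2.896.
d_min = 2.896 × √(2/70) = 2.896 × 0.1690 = 0.490.

d_min ≈ 0.49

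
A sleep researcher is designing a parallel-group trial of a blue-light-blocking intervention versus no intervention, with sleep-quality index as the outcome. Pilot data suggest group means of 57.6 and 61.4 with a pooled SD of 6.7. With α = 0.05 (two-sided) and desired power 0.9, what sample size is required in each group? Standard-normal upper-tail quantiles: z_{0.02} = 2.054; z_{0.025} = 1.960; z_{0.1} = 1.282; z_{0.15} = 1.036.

Cohen's d = |M₁ − M₂| / SD_pooled = |57.6 − 61.4| / 6.7 = 3.8 / 6.7 = 0.567.
For two independent groups with equal n: n = 2·((z_{α/2} + z_β) / d)².
z_{α/2} + z_β = 1.960 + 1.282 = 3.242.
n = 2 × (3.242 / 0.567)² = 2 × 5.718² = 2 × 32.69 = 65.4.
Round up to the next whole participant.

n = 66 per group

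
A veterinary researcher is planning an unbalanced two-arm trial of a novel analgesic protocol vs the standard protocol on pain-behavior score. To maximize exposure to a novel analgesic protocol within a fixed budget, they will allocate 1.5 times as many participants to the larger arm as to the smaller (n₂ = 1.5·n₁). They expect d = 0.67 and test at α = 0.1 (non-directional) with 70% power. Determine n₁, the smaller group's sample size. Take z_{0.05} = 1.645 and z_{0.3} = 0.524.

n₁ = 18

With allocation ratio k = n₂/n₁ = 1.5, Var(x̄₁−x̄₂) = σ²(1/n₁ + 1/(k·n₁)) = σ²·(k+1)/(k·n₁).
So n₁ = (1 + 1/k)·((z_{α/2} + z_β)/d)² = 1.667 × (2.169/0.67)².
n₁ = 1.667 × 10.48 = 17.5.
Round up: n₁ = 18, giving n₂ = 1.5 × 18 = 27.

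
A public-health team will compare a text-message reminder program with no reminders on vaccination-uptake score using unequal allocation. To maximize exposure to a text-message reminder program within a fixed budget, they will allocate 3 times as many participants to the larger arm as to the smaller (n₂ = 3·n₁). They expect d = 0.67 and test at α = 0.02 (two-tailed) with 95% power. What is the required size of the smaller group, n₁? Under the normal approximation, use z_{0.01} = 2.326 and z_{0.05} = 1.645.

n₁ = 47

With allocation ratio k = n₂/n₁ = 3, Var(x̄₁−x̄₂) = σ²(1/n₁ + 1/(k·n₁)) = σ²·(k+1)/(k·n₁).
So n₁ = (1 + 1/k)·((z_{α/2} + z_β)/d)² = 1.333 × (3.971/0.67)².
n₁ = 1.333 × 35.13 = 46.8.
Round up: n₁ = 47, giving n₂ = 3 × 47 = 141.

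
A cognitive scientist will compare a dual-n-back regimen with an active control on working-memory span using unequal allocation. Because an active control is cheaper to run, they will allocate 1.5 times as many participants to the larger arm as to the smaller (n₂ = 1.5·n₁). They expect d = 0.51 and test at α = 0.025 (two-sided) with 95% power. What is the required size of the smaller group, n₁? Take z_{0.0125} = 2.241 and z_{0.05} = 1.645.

n₁ = 97

With allocation ratio k = n₂/n₁ = 1.5, Var(x̄₁−x̄₂) = σ²(1/n₁ + 1/(k·n₁)) = σ²·(k+1)/(k·n₁).
So n₁ = (1 + 1/k)·((z_{α/2} + z_β)/d)² = 1.667 × (3.886/0.51)².
n₁ = 1.667 × 58.06 = 96.8.
Round up: n₁ = 97, giving n₂ = ⌈1.5 × 97⌉ = ⌈145.5⌉ = 146.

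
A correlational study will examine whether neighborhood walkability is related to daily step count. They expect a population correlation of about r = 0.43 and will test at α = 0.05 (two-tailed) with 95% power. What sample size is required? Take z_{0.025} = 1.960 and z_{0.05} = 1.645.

Fisher's z: C = ½·ln((1+r)/(1−r)) = ½·ln(2.5088) = 0.4599.
n = ((z_{α/2} + z_β)/C)² + 3.
(1.960 + 1.645) / 0.4599 = 3.605 / 0.4599 = 7.839.
n = 7.839² + 3 = 61.44 + 3 = 64.4.
Round up.

n = 65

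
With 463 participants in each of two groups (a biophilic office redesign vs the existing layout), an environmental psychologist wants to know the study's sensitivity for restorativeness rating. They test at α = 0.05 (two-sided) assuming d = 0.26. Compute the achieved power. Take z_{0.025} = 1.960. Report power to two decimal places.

For two equal groups, power = Φ(d·√(n/2) − z_{α/2}).
d·√(n/2) = 0.26 × √(463/2) = 0.26 × 15.215 = 3.956.
z_β = 3.956 − 1.960 = 1.996.
Power = Φ(1.996) = 0.977.

power ≈ 0.98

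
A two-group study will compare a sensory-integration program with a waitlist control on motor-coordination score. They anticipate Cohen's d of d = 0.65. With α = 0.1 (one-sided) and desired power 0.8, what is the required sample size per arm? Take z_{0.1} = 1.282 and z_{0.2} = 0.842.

For two independent groups with equal n: n = 2·((z_{α} + z_β) / d)².
z_{α} + z_β = 1.282 + 0.842 = 2.124.
n = 2 × (2.124 / 0.65)² = 2 × 3.268² = 2 × 10.68 = 21.4.
Round up to the next whole participant.

n = 22 per group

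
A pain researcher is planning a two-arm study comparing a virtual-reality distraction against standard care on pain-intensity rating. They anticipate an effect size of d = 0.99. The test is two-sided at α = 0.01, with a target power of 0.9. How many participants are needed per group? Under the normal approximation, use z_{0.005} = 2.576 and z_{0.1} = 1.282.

n = 31 per group

For two independent groups with equal n: n = 2·((z_{α/2} + z_β) / d)².
z_{α/2} + z_β = 2.576 + 1.282 = 3.858.
n = 2 × (3.858 / 0.99)² = 2 × 3.897² = 2 × 15.19 = 30.4.
Round up to the next whole participant.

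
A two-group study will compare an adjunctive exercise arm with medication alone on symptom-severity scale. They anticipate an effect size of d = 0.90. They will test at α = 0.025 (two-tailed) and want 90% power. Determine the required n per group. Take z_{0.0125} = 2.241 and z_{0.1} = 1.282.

n = 31 per group

For two independent groups with equal n: n = 2·((z_{α/2} + z_β) / d)².
z_{α/2} + z_β = 2.241 + 1.282 = 3.523.
n = 2 × (3.523 / 0.90)² = 2 × 3.914² = 2 × 15.32 = 30.6.
Round up to the next whole participant.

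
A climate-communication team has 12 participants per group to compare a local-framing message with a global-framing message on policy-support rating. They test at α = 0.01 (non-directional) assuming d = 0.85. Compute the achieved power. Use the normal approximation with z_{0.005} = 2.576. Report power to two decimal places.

power ≈ 0.31

For two equal groups, power = Φ(d·√(n/2) − z_{α/2}).
d·√(n/2) = 0.85 × √(12/2) = 0.85 × 2.449 = 2.082.
z_β = 2.082 − 2.576 = -0.494.
Power = Φ(-0.494) = 0.311.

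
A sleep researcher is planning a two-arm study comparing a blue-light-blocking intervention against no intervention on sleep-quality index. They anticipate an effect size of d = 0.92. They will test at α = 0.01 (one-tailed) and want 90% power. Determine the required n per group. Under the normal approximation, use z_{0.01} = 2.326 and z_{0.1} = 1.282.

n = 31 per group

For two independent groups with equal n: n = 2·((z_{α} + z_β) / d)².
z_{α} + z_β = 2.326 + 1.282 = 3.608.
n = 2 × (3.608 / 0.92)² = 2 × 3.922² = 2 × 15.38 = 30.8.
Round up to the next whole participant.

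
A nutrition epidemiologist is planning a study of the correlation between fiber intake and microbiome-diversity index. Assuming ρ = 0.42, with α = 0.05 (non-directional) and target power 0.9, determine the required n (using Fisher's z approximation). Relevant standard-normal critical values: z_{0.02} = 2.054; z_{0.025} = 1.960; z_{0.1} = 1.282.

n = 56

Fisher's z: C = ½·ln((1+r)/(1−r)) = ½·ln(2.4483) = 0.4477.
n = ((z_{α/2} + z_β)/C)² + 3.
(1.960 + 1.282) / 0.4477 = 3.242 / 0.4477 = 7.241.
n = 7.241² + 3 = 52.44 + 3 = 55.4.
Round up.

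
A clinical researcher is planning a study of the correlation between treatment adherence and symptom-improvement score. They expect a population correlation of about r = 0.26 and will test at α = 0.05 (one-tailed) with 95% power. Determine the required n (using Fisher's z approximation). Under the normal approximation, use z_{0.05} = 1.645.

n = 156

Fisher's z: C = ½·ln((1+r)/(1−r)) = ½·ln(1.7027) = 0.2661.
n = ((z_{α} + z_β)/C)² + 3.
(1.645 + 1.645) / 0.2661 = 3.290 / 0.2661 = 12.364.
n = 12.364² + 3 = 152.86 + 3 = 155.9.
Round up.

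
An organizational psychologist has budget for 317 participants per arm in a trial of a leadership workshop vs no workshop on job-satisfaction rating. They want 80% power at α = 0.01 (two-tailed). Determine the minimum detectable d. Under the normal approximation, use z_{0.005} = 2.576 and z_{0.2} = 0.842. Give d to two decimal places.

d_min ≈ 0.27

For two independent groups of n = 317 each: d_min = (z_{α/2} + z_β)·√(2/n).
z-sum = 2.576 + 0.842 = 3.418.
d_min = 3.418 × √(2/317) = 3.418 × 0.0794 = 0.271.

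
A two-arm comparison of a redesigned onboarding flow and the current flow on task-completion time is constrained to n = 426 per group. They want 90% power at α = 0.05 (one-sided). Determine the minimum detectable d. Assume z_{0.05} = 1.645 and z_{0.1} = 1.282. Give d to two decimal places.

d_min ≈ 0.20

For two independent groups of n = 426 each: d_min = (z_{α} + z_β)·√(2/n).
z-sum = 1.645 + 1.282 = 2.927.
d_min = 2.927 × √(2/426) = 2.927 × 0.0685 = 0.201.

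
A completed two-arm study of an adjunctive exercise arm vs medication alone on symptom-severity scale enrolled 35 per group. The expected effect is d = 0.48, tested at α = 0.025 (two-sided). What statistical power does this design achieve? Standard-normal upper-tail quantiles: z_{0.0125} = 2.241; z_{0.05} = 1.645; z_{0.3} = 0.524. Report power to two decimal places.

For two equal groups, power = Φ(d·√(n/2) − z_{α/2}).
d·√(n/2) = 0.48 × √(35/2) = 0.48 × 4.183 = 2.008.
z_β = 2.008 − 2.241 = -0.233.
Power = Φ(-0.233) = 0.408.

power ≈ 0.41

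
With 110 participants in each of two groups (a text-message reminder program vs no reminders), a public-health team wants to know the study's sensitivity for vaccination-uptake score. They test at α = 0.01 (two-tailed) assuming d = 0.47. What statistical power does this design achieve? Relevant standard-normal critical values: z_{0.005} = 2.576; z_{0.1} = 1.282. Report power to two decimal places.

power ≈ 0.82

For two equal groups, power = Φ(d·√(n/2) − z_{α/2}).
d·√(n/2) = 0.47 × √(110/2) = 0.47 × 7.416 = 3.486.
z_β = 3.486 − 2.576 = 0.910.
Power = Φ(0.910) = 0.818.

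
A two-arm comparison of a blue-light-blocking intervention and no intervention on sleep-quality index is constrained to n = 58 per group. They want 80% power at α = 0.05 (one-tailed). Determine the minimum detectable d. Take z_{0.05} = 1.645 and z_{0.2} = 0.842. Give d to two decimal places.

d_min ≈ 0.46

For two independent groups of n = 58 each: d_min = (z_{α} + z_β)·√(2/n).
z-sum = 1.645 + 0.842 = 2.487.
d_min = 2.487 × √(2/58) = 2.487 × 0.1857 = 0.462.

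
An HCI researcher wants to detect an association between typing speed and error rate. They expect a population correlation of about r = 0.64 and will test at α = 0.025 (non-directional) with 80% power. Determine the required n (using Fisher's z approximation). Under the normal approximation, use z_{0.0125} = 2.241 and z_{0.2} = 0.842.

n = 20

Fisher's z: C = ½·ln((1+r)/(1−r)) = ½·ln(4.5556) = 0.7582.
n = ((z_{α/2} + z_β)/C)² + 3.
(2.241 + 0.842) / 0.7582 = 3.083 / 0.7582 = 4.066.
n = 4.066² + 3 = 16.53 + 3 = 19.5.
Round up.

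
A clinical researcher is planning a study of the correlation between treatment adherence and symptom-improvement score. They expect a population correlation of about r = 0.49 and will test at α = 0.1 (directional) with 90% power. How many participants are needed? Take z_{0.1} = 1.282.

Fisher's z: C = ½·ln((1+r)/(1−r)) = ½·ln(2.9216) = 0.5361.
n = ((z_{α} + z_β)/C)² + 3.
(1.282 + 1.282) / 0.5361 = 2.564 / 0.5361 = 4.783.
n = 4.783² + 3 = 22.87 + 3 = 25.9.
Round up.

n = 26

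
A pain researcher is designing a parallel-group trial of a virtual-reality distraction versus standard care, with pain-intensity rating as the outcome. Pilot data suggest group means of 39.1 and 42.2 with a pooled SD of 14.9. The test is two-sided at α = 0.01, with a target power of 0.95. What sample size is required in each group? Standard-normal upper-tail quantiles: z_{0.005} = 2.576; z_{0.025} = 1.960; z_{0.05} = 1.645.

Cohen's d = |M₁ − M₂| / SD_pooled = |39.1 − 42.2| / 14.9 = 3.1 / 14.9 = 0.208.
For two independent groups with equal n: n = 2·((z_{α/2} + z_β) / d)².
z_{α/2} + z_β = 2.576 + 1.645 = 4.221.
n = 2 × (4.221 / 0.208)² = 2 × 20.293² = 2 × 411.82 = 823.6.
Round up to the next whole participant.

n = 824 per group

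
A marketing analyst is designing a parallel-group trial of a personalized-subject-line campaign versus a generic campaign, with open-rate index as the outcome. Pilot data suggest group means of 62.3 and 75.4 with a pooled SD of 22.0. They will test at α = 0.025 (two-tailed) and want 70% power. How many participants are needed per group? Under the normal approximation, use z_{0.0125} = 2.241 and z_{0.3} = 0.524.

n = 44 per group

Cohen's d = |M₁ − M₂| / SD_pooled = |62.3 − 75.4| / 22.0 = 13.1 / 22.0 = 0.595.
For two independent groups with equal n: n = 2·((z_{α/2} + z_β) / d)².
z_{α/2} + z_β = 2.241 + 0.524 = 2.765.
n = 2 × (2.765 / 0.595)² = 2 × 4.647² = 2 × 21.60 = 43.2.
Round up to the next whole participant.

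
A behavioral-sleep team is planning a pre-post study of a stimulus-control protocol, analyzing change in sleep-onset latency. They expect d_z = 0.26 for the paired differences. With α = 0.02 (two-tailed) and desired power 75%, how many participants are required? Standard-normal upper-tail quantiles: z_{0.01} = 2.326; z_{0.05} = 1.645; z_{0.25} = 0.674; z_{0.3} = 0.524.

n = 134 pairs

For a paired (one-sample on differences) test: n = ((z_{α/2} + z_β) / d)².
z_{α/2} + z_β = 2.326 + 0.674 = 3.000.
n = (3.000 / 0.26)² = 11.538² = 133.14.
Round up.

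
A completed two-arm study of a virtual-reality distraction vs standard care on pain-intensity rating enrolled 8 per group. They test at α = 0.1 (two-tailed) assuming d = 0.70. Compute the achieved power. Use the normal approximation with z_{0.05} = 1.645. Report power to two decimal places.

power ≈ 0.40

For two equal groups, power = Φ(d·√(n/2) − z_{α/2}).
d·√(n/2) = 0.70 × √(8/2) = 0.70 × 2.000 = 1.400.
z_β = 1.400 − 1.645 = -0.245.
Power = Φ(-0.245) = 0.403.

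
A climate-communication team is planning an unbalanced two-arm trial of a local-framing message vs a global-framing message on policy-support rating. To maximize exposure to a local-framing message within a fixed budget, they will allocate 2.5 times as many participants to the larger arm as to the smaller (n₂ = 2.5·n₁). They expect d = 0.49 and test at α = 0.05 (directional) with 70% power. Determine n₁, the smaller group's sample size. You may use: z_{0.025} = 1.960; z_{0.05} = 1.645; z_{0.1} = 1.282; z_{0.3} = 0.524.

n₁ = 28

With allocation ratio k = n₂/n₁ = 2.5, Var(x̄₁−x̄₂) = σ²(1/n₁ + 1/(k·n₁)) = σ²·(k+1)/(k·n₁).
So n₁ = (1 + 1/k)·((z_{α} + z_β)/d)² = 1.400 × (2.169/0.49)².
n₁ = 1.400 × 19.59 = 27.4.
Round up: n₁ = 28, giving n₂ = 2.5 × 28 = 70.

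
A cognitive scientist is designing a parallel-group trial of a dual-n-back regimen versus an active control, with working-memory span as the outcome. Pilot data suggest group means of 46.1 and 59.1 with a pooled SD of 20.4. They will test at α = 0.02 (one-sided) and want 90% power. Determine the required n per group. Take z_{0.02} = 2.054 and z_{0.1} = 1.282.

n = 55 per group

Cohen's d = |M₁ − M₂| / SD_pooled = |46.1 − 59.1| / 20.4 = 13.0 / 20.4 = 0.637.
For two independent groups with equal n: n = 2·((z_{α} + z_β) / d)².
z_{α} + z_β = 2.054 + 1.282 = 3.336.
n = 2 × (3.336 / 0.637)² = 2 × 5.237² = 2 × 27.43 = 54.9.
Round up to the next whole participant.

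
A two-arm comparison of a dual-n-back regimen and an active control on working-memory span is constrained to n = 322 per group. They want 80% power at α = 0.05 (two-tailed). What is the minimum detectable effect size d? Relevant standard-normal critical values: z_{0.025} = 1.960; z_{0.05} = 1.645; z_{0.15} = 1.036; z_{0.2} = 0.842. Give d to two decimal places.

d_min ≈ 0.22

For two independent groups of n = 322 each: d_min = (z_{α/2} + z_β)·√(2/n).
z-sum = 1.960 + 0.842 = 2.802.
d_min = 2.802 × √(2/322) = 2.802 × 0.0788 = 0.221.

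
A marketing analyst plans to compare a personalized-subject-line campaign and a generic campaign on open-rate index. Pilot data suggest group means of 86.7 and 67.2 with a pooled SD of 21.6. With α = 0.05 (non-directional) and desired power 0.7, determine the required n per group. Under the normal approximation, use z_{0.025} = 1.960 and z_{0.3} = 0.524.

n = 16 per group

Cohen's d = |M₁ − M₂| / SD_pooled = |86.7 − 67.2| / 21.6 = 19.5 / 21.6 = 0.903.
For two independent groups with equal n: n = 2·((z_{α/2} + z_β) / d)².
z_{α/2} + z_β = 1.960 + 0.524 = 2.484.
n = 2 × (2.484 / 0.903)² = 2 × 2.751² = 2 × 7.57 = 15.1.
Round up to the next whole participant.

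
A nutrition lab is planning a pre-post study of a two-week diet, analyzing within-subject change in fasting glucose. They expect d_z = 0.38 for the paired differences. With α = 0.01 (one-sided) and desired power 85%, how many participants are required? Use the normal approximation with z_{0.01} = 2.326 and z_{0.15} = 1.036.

n = 79 pairs

For a paired (one-sample on differences) test: n = ((z_{α} + z_β) / d)².
z_{α} + z_β = 2.326 + 1.036 = 3.362.
n = (3.362 / 0.38)² = 8.847² = 78.28.
Round up.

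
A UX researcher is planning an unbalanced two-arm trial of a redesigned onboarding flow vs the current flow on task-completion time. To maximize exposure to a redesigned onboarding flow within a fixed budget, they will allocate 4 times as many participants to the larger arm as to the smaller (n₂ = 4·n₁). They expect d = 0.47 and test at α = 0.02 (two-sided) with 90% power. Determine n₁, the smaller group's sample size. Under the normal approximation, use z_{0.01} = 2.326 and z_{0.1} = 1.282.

n₁ = 74

With allocation ratio k = n₂/n₁ = 4, Var(x̄₁−x̄₂) = σ²(1/n₁ + 1/(k·n₁)) = σ²·(k+1)/(k·n₁).
So n₁ = (1 + 1/k)·((z_{α/2} + z_β)/d)² = 1.250 × (3.608/0.47)².
n₁ = 1.250 × 58.93 = 73.7.
Round up: n₁ = 74, giving n₂ = 4 × 74 = 296.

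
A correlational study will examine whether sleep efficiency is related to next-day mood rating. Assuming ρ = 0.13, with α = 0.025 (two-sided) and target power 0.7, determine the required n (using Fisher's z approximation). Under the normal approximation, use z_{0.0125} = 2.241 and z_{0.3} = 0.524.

n = 451

Fisher's z: C = ½·ln((1+r)/(1−r)) = ½·ln(1.2989) = 0.1307.
n = ((z_{α/2} + z_β)/C)² + 3.
(2.241 + 0.524) / 0.1307 = 2.765 / 0.1307 = 21.155.
n = 21.155² + 3 = 447.55 + 3 = 450.5.
Round up.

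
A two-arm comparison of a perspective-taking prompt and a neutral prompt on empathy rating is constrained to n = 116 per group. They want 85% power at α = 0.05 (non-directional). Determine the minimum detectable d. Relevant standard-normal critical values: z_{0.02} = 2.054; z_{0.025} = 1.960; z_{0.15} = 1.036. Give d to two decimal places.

For two independent groups of n = 116 each: d_min = (z_{α/2} + z_β)·√(2/n).
z-sum = 1.960 + 1.036 = 2.996.
d_min = 2.996 × √(2/116) = 2.996 × 0.1313 = 0.393.

d_min ≈ 0.39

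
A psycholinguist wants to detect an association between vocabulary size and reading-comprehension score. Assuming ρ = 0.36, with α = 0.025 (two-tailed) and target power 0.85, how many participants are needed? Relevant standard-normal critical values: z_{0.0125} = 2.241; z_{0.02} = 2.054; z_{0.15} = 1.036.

Fisher's z: C = ½·ln((1+r)/(1−r)) = ½·ln(2.1250) = 0.3769.
n = ((z_{α/2} + z_β)/C)² + 3.
(2.241 + 1.036) / 0.3769 = 3.277 / 0.3769 = 8.695.
n = 8.695² + 3 = 75.60 + 3 = 78.6.
Round up.

n = 79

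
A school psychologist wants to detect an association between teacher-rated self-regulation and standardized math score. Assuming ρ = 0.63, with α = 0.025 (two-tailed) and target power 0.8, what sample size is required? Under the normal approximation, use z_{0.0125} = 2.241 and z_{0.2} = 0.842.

n = 21

Fisher's z: C = ½·ln((1+r)/(1−r)) = ½·ln(4.4054) = 0.7414.
n = ((z_{α/2} + z_β)/C)² + 3.
(2.241 + 0.842) / 0.7414 = 3.083 / 0.7414 = 4.158.
n = 4.158² + 3 = 17.29 + 3 = 20.3.
Round up.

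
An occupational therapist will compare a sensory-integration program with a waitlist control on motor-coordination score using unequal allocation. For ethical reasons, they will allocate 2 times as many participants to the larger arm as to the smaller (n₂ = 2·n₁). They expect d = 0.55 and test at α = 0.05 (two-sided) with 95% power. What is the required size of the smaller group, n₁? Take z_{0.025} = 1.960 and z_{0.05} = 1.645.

With allocation ratio k = n₂/n₁ = 2, Var(x̄₁−x̄₂) = σ²(1/n₁ + 1/(k·n₁)) = σ²·(k+1)/(k·n₁).
So n₁ = (1 + 1/k)·((z_{α/2} + z_β)/d)² = 1.500 × (3.605/0.55)².
n₁ = 1.500 × 42.96 = 64.4.
Round up: n₁ = 65, giving n₂ = 2 × 65 = 130.

n₁ = 65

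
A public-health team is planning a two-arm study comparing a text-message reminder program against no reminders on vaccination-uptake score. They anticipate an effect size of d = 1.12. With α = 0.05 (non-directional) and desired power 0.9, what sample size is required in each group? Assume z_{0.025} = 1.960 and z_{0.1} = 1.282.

For two independent groups with equal n: n = 2·((z_{α/2} + z_β) / d)².
z_{α/2} + z_β = 1.960 + 1.282 = 3.242.
n = 2 × (3.242 / 1.12)² = 2 × 2.895² = 2 × 8.38 = 16.8.
Round up to the next whole participant.

n = 17 per group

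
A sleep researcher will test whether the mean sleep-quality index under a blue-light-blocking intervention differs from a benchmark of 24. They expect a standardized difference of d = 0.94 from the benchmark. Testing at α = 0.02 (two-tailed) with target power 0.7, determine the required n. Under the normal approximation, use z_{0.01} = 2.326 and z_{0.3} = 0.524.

For a one-sample test: n = ((z_{α/2} + z_β) / d)².
z_{α/2} + z_β = 2.326 + 0.524 = 2.850.
n = (2.850 / 0.94)² = 3.032² = 9.19.
Round up.

n = 10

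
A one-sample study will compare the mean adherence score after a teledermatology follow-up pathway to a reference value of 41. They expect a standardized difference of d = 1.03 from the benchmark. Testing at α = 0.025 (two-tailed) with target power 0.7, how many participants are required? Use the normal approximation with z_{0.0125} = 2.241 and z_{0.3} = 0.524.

n = 8

For a one-sample test: n = ((z_{α/2} + z_β) / d)².
z_{α/2} + z_β = 2.241 + 0.524 = 2.765.
n = (2.765 / 1.03)² = 2.684² = 7.21.
Round up.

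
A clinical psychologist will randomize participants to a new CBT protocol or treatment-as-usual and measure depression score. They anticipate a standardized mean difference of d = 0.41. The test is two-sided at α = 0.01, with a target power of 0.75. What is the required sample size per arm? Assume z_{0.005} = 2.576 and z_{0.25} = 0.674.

For two independent groups with equal n: n = 2·((z_{α/2} + z_β) / d)².
z_{α/2} + z_β = 2.576 + 0.674 = 3.250.
n = 2 × (3.250 / 0.41)² = 2 × 7.927² = 2 × 62.83 = 125.7.
Round up to the next whole participant.

n = 126 per group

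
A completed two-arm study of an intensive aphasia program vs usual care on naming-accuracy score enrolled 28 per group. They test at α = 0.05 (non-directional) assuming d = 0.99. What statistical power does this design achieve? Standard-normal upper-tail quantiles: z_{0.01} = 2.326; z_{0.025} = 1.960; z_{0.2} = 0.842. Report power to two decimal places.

power ≈ 0.96

For two equal groups, power = Φ(d·√(n/2) − z_{α/2}).
d·√(n/2) = 0.99 × √(28/2) = 0.99 × 3.742 = 3.704.
z_β = 3.704 − 1.960 = 1.744.
Power = Φ(1.744) = 0.959.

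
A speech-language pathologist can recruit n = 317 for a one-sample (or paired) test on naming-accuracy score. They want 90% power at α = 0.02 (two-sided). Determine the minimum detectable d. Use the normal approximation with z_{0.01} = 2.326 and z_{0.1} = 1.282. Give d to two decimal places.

For a single sample (or paired design) of n = 317: d_min = (z_{α/2} + z_β)/√n.
z-sum = 2.326 + 1.282 = 3.608.
d_min = 3.608 / √317 = 3.608 / 17.804 = 0.203.

d_min ≈ 0.20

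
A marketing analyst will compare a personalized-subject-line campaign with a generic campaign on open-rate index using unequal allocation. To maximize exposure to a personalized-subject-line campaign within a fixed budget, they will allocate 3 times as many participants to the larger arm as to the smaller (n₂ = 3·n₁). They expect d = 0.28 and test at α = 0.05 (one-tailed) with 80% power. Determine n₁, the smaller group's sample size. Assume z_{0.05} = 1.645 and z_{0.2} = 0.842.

With allocation ratio k = n₂/n₁ = 3, Var(x̄₁−x̄₂) = σ²(1/n₁ + 1/(k·n₁)) = σ²·(k+1)/(k·n₁).
So n₁ = (1 + 1/k)·((z_{α} + z_β)/d)² = 1.333 × (2.487/0.28)².
n₁ = 1.333 × 78.89 = 105.2.
Round up: n₁ = 106, giving n₂ = 3 × 106 = 318.

n₁ = 106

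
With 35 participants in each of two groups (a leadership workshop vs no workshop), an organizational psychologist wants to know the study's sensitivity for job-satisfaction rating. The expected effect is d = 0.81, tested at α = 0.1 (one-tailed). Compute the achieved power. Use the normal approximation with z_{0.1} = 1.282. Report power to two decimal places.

power ≈ 0.98

For two equal groups, power = Φ(d·√(n/2) − z_{α}).
d·√(n/2) = 0.81 × √(35/2) = 0.81 × 4.183 = 3.388.
z_β = 3.388 − 1.282 = 2.106.
Power = Φ(2.106) = 0.982.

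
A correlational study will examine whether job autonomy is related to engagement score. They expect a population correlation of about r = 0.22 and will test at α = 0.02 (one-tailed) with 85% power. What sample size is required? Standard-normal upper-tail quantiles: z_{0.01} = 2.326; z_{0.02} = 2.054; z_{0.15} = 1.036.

Fisher's z: C = ½·ln((1+r)/(1−r)) = ½·ln(1.5641) = 0.2237.
n = ((z_{α} + z_β)/C)² + 3.
(2.054 + 1.036) / 0.2237 = 3.090 / 0.2237 = 13.813.
n = 13.813² + 3 = 190.80 + 3 = 193.8.
Round up.

n = 194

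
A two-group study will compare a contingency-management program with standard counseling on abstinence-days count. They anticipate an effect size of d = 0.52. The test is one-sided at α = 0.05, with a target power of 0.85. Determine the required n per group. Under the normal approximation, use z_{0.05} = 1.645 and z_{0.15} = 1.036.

n = 54 per group

For two independent groups with equal n: n = 2·((z_{α} + z_β) / d)².
z_{α} + z_β = 1.645 + 1.036 = 2.681.
n = 2 × (2.681 / 0.52)² = 2 × 5.156² = 2 × 26.58 = 53.2.
Round up to the next whole participant.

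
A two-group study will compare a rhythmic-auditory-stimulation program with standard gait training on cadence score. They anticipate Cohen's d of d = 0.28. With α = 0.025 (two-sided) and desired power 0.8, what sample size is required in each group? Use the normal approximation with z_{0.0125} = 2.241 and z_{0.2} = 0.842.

For two independent groups with equal n: n = 2·((z_{α/2} + z_β) / d)².
z_{α/2} + z_β = 2.241 + 0.842 = 3.083.
n = 2 × (3.083 / 0.28)² = 2 × 11.011² = 2 × 121.24 = 242.5.
Round up to the next whole participant.

n = 243 per group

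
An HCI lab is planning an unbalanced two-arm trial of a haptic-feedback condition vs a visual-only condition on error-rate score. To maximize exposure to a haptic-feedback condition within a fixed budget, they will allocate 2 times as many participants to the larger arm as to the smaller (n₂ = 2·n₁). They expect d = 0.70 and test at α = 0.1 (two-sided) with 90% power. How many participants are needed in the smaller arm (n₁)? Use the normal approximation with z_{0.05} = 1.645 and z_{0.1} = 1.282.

With allocation ratio k = n₂/n₁ = 2, Var(x̄₁−x̄₂) = σ²(1/n₁ + 1/(k·n₁)) = σ²·(k+1)/(k·n₁).
So n₁ = (1 + 1/k)·((z_{α/2} + z_β)/d)² = 1.500 × (2.927/0.70)².
n₁ = 1.500 × 17.48 = 26.2.
Round up: n₁ = 27, giving n₂ = 2 × 27 = 54.

n₁ = 27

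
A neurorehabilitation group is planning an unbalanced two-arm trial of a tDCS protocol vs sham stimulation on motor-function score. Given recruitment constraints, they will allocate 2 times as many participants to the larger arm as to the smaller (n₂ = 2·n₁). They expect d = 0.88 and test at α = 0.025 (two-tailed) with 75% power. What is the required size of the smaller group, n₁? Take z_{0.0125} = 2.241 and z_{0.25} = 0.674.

With allocation ratio k = n₂/n₁ = 2, Var(x̄₁−x̄₂) = σ²(1/n₁ + 1/(k·n₁)) = σ²·(k+1)/(k·n₁).
So n₁ = (1 + 1/k)·((z_{α/2} + z_β)/d)² = 1.500 × (2.915/0.88)².
n₁ = 1.500 × 10.97 = 16.5.
Round up: n₁ = 17, giving n₂ = 2 × 17 = 34.

n₁ = 17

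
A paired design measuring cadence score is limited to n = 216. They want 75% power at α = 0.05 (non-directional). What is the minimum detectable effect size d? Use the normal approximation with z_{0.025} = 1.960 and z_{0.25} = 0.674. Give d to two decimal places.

d_min ≈ 0.18

For a single sample (or paired design) of n = 216: d_min = (z_{α/2} + z_β)/√n.
z-sum = 1.960 + 0.674 = 2.634.
d_min = 2.634 / √216 = 2.634 / 14.697 = 0.179.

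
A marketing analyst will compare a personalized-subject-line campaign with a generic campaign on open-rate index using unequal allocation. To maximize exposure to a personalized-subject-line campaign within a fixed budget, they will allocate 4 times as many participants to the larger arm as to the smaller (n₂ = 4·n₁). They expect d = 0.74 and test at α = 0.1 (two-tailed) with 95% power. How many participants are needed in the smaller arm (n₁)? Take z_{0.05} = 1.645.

n₁ = 25

With allocation ratio k = n₂/n₁ = 4, Var(x̄₁−x̄₂) = σ²(1/n₁ + 1/(k·n₁)) = σ²·(k+1)/(k·n₁).
So n₁ = (1 + 1/k)·((z_{α/2} + z_β)/d)² = 1.250 × (3.290/0.74)².
n₁ = 1.250 × 19.77 = 24.7.
Round up: n₁ = 25, giving n₂ = 4 × 25 = 100.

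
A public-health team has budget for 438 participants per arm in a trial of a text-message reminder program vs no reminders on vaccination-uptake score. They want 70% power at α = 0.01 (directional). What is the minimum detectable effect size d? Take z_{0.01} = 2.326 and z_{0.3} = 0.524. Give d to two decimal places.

For two independent groups of n = 438 each: d_min = (z_{α} + z_β)·√(2/n).
z-sum = 2.326 + 0.524 = 2.850.
d_min = 2.850 × √(2/438) = 2.850 × 0.0676 = 0.193.

d_min ≈ 0.19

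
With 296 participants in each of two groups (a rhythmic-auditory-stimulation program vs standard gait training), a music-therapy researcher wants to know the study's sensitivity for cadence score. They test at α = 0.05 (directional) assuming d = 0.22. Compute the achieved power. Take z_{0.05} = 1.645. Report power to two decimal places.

For two equal groups, power = Φ(d·√(n/2) − z_{α}).
d·√(n/2) = 0.22 × √(296/2) = 0.22 × 12.166 = 2.676.
z_β = 2.676 − 1.645 = 1.031.
Power = Φ(1.031) = 0.849.

power ≈ 0.85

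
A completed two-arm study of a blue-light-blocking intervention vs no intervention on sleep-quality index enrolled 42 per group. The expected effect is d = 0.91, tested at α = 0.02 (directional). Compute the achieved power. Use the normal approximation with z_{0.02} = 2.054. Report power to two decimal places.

power ≈ 0.98

For two equal groups, power = Φ(d·√(n/2) − z_{α}).
d·√(n/2) = 0.91 × √(42/2) = 0.91 × 4.583 = 4.170.
z_β = 4.170 − 2.054 = 2.116.
Power = Φ(2.116) = 0.983.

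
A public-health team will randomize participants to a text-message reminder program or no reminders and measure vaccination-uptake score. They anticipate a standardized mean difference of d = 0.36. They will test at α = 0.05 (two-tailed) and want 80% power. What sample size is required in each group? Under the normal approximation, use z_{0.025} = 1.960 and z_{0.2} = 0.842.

n = 122 per group

For two independent groups with equal n: n = 2·((z_{α/2} + z_β) / d)².
z_{α/2} + z_β = 1.960 + 0.842 = 2.802.
n = 2 × (2.802 / 0.36)² = 2 × 7.783² = 2 × 60.58 = 121.2.
Round up to the next whole participant.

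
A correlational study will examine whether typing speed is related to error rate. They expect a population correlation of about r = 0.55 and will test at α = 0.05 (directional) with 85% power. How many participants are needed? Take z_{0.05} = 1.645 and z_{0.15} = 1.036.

n = 22

Fisher's z: C = ½·ln((1+r)/(1−r)) = ½·ln(3.4444) = 0.6184.
n = ((z_{α} + z_β)/C)² + 3.
(1.645 + 1.036) / 0.6184 = 2.681 / 0.6184 = 4.335.
n = 4.335² + 3 = 18.80 + 3 = 21.8.
Round up.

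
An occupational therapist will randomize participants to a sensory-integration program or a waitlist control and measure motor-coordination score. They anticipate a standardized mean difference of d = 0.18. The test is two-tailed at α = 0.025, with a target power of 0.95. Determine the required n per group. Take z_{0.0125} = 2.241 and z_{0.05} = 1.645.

n = 933 per group

For two independent groups with equal n: n = 2·((z_{α/2} + z_β) / d)².
z_{α/2} + z_β = 2.241 + 1.645 = 3.886.
n = 2 × (3.886 / 0.18)² = 2 × 21.589² = 2 × 466.08 = 932.2.
Round up to the next whole participant.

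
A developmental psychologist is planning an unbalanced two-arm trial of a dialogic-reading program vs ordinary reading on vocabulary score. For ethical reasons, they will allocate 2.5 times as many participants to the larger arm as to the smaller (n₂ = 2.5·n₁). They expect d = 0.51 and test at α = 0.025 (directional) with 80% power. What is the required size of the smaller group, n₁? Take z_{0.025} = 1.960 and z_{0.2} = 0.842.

n₁ = 43

With allocation ratio k = n₂/n₁ = 2.5, Var(x̄₁−x̄₂) = σ²(1/n₁ + 1/(k·n₁)) = σ²·(k+1)/(k·n₁).
So n₁ = (1 + 1/k)·((z_{α} + z_β)/d)² = 1.400 × (2.802/0.51)².
n₁ = 1.400 × 30.19 = 42.3.
Round up: n₁ = 43, giving n₂ = ⌈2.5 × 43⌉ = ⌈107.5⌉ = 108.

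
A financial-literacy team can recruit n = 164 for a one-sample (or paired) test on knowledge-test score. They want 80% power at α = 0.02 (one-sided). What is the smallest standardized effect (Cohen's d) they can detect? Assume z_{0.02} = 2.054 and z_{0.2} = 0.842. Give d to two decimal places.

For a single sample (or paired design) of n = 164: d_min = (z_{α} + z_β)/√n.
z-sum = 2.054 + 0.842 = 2.896.
d_min = 2.896 / √164 = 2.896 / 12.806 = 0.226.

d_min ≈ 0.23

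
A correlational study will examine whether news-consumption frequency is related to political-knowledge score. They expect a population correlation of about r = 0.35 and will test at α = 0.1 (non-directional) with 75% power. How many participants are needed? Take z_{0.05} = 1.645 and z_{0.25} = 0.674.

n = 44

Fisher's z: C = ½·ln((1+r)/(1−r)) = ½·ln(2.0769) = 0.3654.
n = ((z_{α/2} + z_β)/C)² + 3.
(1.645 + 0.674) / 0.3654 = 2.319 / 0.3654 = 6.346.
n = 6.346² + 3 = 40.28 + 3 = 43.3.
Round up.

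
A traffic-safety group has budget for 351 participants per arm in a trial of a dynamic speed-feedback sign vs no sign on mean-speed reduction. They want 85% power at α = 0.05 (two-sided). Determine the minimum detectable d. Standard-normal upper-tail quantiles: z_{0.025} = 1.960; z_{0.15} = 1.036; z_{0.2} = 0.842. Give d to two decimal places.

d_min ≈ 0.23

For two independent groups of n = 351 each: d_min = (z_{α/2} + z_β)·√(2/n).
z-sum = 1.960 + 1.036 = 2.996.
d_min = 2.996 × √(2/351) = 2.996 × 0.0755 = 0.226.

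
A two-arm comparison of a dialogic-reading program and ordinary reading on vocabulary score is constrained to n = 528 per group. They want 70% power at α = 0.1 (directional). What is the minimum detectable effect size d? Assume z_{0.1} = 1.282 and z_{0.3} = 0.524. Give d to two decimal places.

d_min ≈ 0.11

For two independent groups of n = 528 each: d_min = (z_{α} + z_β)·√(2/n).
z-sum = 1.282 + 0.524 = 1.806.
d_min = 1.806 × √(2/528) = 1.806 × 0.0615 = 0.111.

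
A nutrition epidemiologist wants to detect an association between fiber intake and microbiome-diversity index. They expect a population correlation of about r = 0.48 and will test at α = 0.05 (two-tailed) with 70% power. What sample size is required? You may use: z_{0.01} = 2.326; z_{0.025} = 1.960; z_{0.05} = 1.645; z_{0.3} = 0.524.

Fisher's z: C = ½·ln((1+r)/(1−r)) = ½·ln(2.8462) = 0.5230.
n = ((z_{α/2} + z_β)/C)² + 3.
(1.960 + 0.524) / 0.5230 = 2.484 / 0.5230 = 4.750.
n = 4.750² + 3 = 22.56 + 3 = 25.6.
Round up.

n = 26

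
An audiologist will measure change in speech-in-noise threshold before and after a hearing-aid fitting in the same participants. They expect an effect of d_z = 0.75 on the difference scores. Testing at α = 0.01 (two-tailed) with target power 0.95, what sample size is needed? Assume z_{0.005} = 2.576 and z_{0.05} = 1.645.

For a paired (one-sample on differences) test: n = ((z_{α/2} + z_β) / d)².
z_{α/2} + z_β = 2.576 + 1.645 = 4.221.
n = (4.221 / 0.75)² = 5.628² = 31.67.
Round up.

n = 32 pairs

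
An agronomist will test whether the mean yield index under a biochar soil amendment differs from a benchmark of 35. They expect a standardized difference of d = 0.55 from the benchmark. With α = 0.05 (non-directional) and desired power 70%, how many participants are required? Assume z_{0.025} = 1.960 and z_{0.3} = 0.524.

For a one-sample test: n = ((z_{α/2} + z_β) / d)².
z_{α/2} + z_β = 1.960 + 0.524 = 2.484.
n = (2.484 / 0.55)² = 4.516² = 20.40.
Round up.

n = 21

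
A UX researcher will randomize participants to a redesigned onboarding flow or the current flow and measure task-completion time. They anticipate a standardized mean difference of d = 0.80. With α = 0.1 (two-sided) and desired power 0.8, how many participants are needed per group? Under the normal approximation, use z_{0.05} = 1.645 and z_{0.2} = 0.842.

For two independent groups with equal n: n = 2·((z_{α/2} + z_β) / d)².
z_{α/2} + z_β = 1.645 + 0.842 = 2.487.
n = 2 × (2.487 / 0.80)² = 2 × 3.109² = 2 × 9.66 = 19.3.
Round up to the next whole participant.

n = 20 per group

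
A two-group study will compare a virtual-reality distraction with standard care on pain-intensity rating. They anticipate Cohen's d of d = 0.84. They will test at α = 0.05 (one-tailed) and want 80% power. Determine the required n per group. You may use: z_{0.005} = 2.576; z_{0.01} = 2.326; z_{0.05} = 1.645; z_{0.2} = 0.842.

n = 18 per group

For two independent groups with equal n: n = 2·((z_{α} + z_β) / d)².
z_{α} + z_β = 1.645 + 0.842 = 2.487.
n = 2 × (2.487 / 0.84)² = 2 × 2.961² = 2 × 8.77 = 17.5.
Round up to the next whole participant.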